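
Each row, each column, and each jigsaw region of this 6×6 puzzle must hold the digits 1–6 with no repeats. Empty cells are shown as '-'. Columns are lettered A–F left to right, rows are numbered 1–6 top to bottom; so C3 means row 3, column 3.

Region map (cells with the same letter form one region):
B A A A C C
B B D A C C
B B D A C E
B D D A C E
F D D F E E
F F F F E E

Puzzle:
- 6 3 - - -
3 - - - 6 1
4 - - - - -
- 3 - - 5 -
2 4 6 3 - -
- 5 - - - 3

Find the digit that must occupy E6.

B2 = 2: row 2 has {1,3,6}; col 2 has {3,4,5,6}; region has {3,4} → only 2 remains.
C2 = 5: row 2 has {1,2,3,6}; col 3 has {3,6}; region has {3,4,6} → only 5 remains.
D2 = 4: row 2 has {1,2,3,5,6}; col 4 has {3}; region has {3,6} → only 4 remains.
B3 = 1: row 3 has {4}; col 2 has {2,3,4,5,6}; region has {2,3,4} → only 1 remains.
C3 = 2: row 3 has {1,4}; col 3 has {3,5,6}; region has {3,4,5,6} → only 2 remains.
D3 = 5: row 3 has {1,2,4}; col 4 has {3,4}; region has {3,4,6} → only 5 remains.
E3 = 3: row 3 has {1,2,4,5}; col 5 has {5,6}; region has {1,5,6} → only 3 remains.
F3 = 6: row 3 has {1,2,3,4,5}; col 6 has {1,3}; region has {3} → only 6 remains.
A4 = 6: row 4 has {3,5}; col 1 has {2,3,4}; region has {1,2,3,4} → only 6 remains.
C4 = 1: row 4 has {3,5,6}; col 3 has {2,3,5,6}; region has {2,3,4,5,6} → only 1 remains.
D4 = 2: row 4 has {1,3,5,6}; col 4 has {3,4,5}; region has {3,4,5,6} → only 2 remains.
F4 = 4: row 4 has {1,2,3,5,6}; col 6 has {1,3,6}; region has {3,6} → only 4 remains.
E5 = 1: row 5 has {2,3,4,6}; col 5 has {3,5,6}; region has {3,4,6} → only 1 remains.
F5 = 5: row 5 has {1,2,3,4,6}; col 6 has {1,3,4,6}; region has {1,3,4,6} → only 5 remains.
A6 = 1: row 6 has {3,5}; col 1 has {2,3,4,6}; region has {2,3,5} → only 1 remains.
C6 = 4: row 6 has {1,3,5}; col 3 has {1,2,3,5,6}; region has {1,2,3,5} → only 4 remains.
D6 = 6: row 6 has {1,3,4,5}; col 4 has {2,3,4,5}; region has {1,2,3,4,5} → only 6 remains.
E6 = 2: row 6 has {1,3,4,5,6}; col 5 has {1,3,5,6}; region has {1,3,4,5,6} → only 2 remains.

2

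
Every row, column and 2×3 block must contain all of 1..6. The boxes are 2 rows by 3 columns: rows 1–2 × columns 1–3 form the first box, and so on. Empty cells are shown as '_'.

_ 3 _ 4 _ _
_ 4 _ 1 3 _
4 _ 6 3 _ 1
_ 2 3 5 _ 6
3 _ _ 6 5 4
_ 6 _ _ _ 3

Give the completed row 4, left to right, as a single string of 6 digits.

r3c2 = 5: row 3 has {1,3,4,6}; col 2 has {2,3,4,6}; box has {2,3,4,6} → only 5 remains.
r3c5 = 2: row 3 has {1,3,4,5,6}; col 5 has {3,5}; box has {1,3,5,6} → only 2 remains.
r4c1 = 1: row 4 has {2,3,5,6}; col 1 has {3,4}; box has {2,3,4,5,6} → only 1 remains.
r4c5 = 4: row 4 has {1,2,3,5,6}; col 5 has {2,3,5}; box has {1,2,3,5,6} → only 4 remains.

123546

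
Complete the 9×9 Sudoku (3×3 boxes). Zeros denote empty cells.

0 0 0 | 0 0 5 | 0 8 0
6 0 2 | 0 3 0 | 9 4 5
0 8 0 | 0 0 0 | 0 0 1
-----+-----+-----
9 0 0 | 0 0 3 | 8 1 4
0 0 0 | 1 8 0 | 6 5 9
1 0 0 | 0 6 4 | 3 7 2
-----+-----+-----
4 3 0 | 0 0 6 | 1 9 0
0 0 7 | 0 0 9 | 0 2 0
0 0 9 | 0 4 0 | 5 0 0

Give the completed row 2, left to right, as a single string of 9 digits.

r6c2 = 5: row 6 has {1,2,3,4,6,7}; col 2 has {3,8}; box has {1,9} → only 5 remains.
r6c3 = 8: row 6 has {1,2,3,4,5,6,7}; col 3 has {2,7,9}; box has {1,5,9} → only 8 remains.
r6c4 = 9: row 6 has {1,2,3,4,5,6,7,8}; col 4 has {1}; box has {1,3,4,6,8} → only 9 remains.
r7c3 = 5: row 7 has {1,3,4,6,9}; col 3 has {2,7,8,9}; box has {3,4,7,9} → only 5 remains.
r8c1 = 8: row 8 has {2,7,9}; col 1 has {1,4,6,9}; box has {3,4,5,7,9} → only 8 remains.
r8c7 = 4: row 8 has {2,7,8,9}; col 7 has {1,3,5,6,8,9}; box has {1,2,5,9} → only 4 remains.
r9c1 = 2: row 9 has {4,5,9}; col 1 has {1,4,6,8,9}; box has {3,4,5,7,8,9} → only 2 remains.
r4c3 = 6: row 4 has {1,3,4,8,9}; col 3 has {2,5,7,8,9}; box has {1,5,8,9} → only 6 remains.
r3c1 = 5: in row 3, 5 can only go here (every other open cell in that row sees a 5).
r3c5 = 9: in row 3, 9 can only go here (every other open cell in that row sees a 9).
r1c2 = 9: in row 1, 9 can only go here (every other open cell in that row sees a 9).
r5c2 = 4: in column 2, 4 can only go here (every other open cell in that column sees a 4).
r5c3 = 3: row 5 has {1,4,5,6,8,9}; col 3 has {2,5,6,7,8,9}; box has {1,4,5,6,8,9} → only 3 remains.
r3c3 = 4: row 3 has {1,5,8,9}; col 3 has {2,3,5,6,7,8,9}; box has {2,5,6,8,9} → only 4 remains.
r5c1 = 7: row 5 has {1,3,4,5,6,8,9}; col 1 has {1,2,4,5,6,8,9}; box has {1,3,4,5,6,8,9} → only 7 remains.
r5c6 = 2: row 5 has {1,3,4,5,6,7,8,9}; col 6 has {3,4,5,6,9}; box has {1,3,4,6,8,9} → only 2 remains.
r1c1 = 3: row 1 has {5,8,9}; col 1 has {1,2,4,5,6,7,8,9}; box has {2,4,5,6,8,9} → only 3 remains.
r1c3 = 1: row 1 has {3,5,8,9}; col 3 has {2,3,4,5,6,7,8,9}; box has {2,3,4,5,6,8,9} → only 1 remains.
r2c2 = 7: row 2 has {2,3,4,5,6,9}; col 2 has {3,4,5,8,9}; box has {1,2,3,4,5,6,8,9} → only 7 remains.
r2c4 = 8: row 2 has {2,3,4,5,6,7,9}; col 4 has {1,9}; box has {3,5,9} → only 8 remains.
r2c6 = 1: row 2 has {2,3,4,5,6,7,8,9}; col 6 has {2,3,4,5,6,9}; box has {3,5,8,9} → only 1 remains.

672831945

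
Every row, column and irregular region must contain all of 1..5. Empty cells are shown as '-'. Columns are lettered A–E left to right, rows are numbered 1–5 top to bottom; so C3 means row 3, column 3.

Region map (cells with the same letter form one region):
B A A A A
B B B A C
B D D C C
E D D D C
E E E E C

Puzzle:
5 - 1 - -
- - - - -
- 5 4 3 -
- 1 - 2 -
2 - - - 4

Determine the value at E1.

D1 = 4: row 1 has {1,5}; col 4 has {2,3}; region has {1} → only 4 remains.
D2 = 5: row 2 has {}; col 4 has {2,3,4}; region has {1,4} → only 5 remains.
A3 = 1: row 3 has {3,4,5}; col 1 has {2,5}; region has {5} → only 1 remains.
E3 = 2: row 3 has {1,3,4,5}; col 5 has {4}; region has {3,4} → only 2 remains.
C4 = 3: row 4 has {1,2}; col 3 has {1,4}; region has {1,2,4,5} → only 3 remains.
E4 = 5: row 4 has {1,2,3}; col 5 has {2,4}; region has {2,3,4} → only 5 remains.
B5 = 3: row 5 has {2,4}; col 2 has {1,5}; region has {2} → only 3 remains.
C5 = 5: row 5 has {2,3,4}; col 3 has {1,3,4}; region has {2,3} → only 5 remains.
D5 = 1: row 5 has {2,3,4,5}; col 4 has {2,3,4,5}; region has {2,3,5} → only 1 remains.
B1 = 2: row 1 has {1,4,5}; col 2 has {1,3,5}; region has {1,4,5} → only 2 remains.
E1 = 3: row 1 has {1,2,4,5}; col 5 has {2,4,5}; region has {1,2,4,5} → only 3 remains.

3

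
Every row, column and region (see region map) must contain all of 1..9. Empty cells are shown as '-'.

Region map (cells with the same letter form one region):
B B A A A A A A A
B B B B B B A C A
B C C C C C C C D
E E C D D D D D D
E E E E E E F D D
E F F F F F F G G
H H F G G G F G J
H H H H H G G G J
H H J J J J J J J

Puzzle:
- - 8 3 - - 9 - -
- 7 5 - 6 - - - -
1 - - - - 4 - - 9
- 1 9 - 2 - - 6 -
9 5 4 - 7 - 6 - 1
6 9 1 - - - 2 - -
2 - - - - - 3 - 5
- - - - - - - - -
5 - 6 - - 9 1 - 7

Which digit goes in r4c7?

r1c1 = 4 (sole candidate).
r1c2 = 2 (sole candidate).
r1c9 = 6 (sole candidate).
r2c7 = 4 (sole candidate).
r2c9 = 2 (sole candidate).
r7c3 = 7 (sole candidate).
r8c3 = 3 (sole candidate).
r3c3 = 2 (sole candidate).
r2c8 = 1 (hidden single in row 2).
r2c4 = 9 (hidden single in row 2).
r6c8 = 7 (hidden single in row 6).
r1c8 = 5 (sole candidate).
r1c5 = 1 (sole candidate).
r1c6 = 7 (sole candidate).
r6c9 = 3 (hidden single in row 6).
r8c1 = 7 (hidden single in column 1).
r3c2 = 3 (hidden single in column 2).
r3c8 = 8 (sole candidate).
r5c8 = 3 (sole candidate).
r3c5 = 5 (sole candidate).
r3c7 = 7 (sole candidate).
r3c4 = 6 (sole candidate).
r4c1 = 3 (hidden single in row 4).
r4c4 = 7 (hidden single in row 4).
r2c1 = 8 (sole candidate).
r2c6 = 3 (sole candidate).
r4c9 = 4 (hidden single in row 4).
r8c9 = 8 (sole candidate).
r8c7 = 5 (sole candidate).
r4c7 = 8: row 4 has {1,2,3,4,6,7,9}; col 7 has {1,2,3,4,5,6,7,9}; region has {1,2,3,4,6,7,9} → only 8 remains.

8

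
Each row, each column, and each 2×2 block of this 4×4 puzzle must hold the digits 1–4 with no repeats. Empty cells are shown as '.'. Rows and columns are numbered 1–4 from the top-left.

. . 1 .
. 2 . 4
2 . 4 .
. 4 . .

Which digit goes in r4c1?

r1c2 = 3 (sole candidate).
r1c4 = 2 (sole candidate).
r2c1 = 1 (sole candidate).
r2c3 = 3 (sole candidate).
r3c2 = 1 (sole candidate).
r3c4 = 3 (sole candidate).
r4c1 = 3: row 4 has {4}; col 1 has {1,2}; box has {1,2,4} → only 3 remains.

3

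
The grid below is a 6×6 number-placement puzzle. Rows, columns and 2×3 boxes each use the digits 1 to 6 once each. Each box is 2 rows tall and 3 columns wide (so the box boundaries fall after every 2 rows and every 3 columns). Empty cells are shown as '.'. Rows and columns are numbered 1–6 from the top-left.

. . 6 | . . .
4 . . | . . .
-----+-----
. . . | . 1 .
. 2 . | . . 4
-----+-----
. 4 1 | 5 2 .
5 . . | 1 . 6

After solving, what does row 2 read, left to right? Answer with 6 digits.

413652

R5C6 = 3 (sole candidate).
R6C2 = 3 (sole candidate).
R6C3 = 2 (sole candidate).
R6C5 = 4 (sole candidate).
R5C1 = 6 (sole candidate).
R3C1 = 3 (sole candidate).
R4C1 = 1 (sole candidate).
R4C3 = 5 (sole candidate).
R1C1 = 2 (sole candidate).
R2C3 = 3: row 2 has {4}; col 3 has {1,2,5,6}; box has {2,4,6} → only 3 remains.
R3C2 = 6 (sole candidate).
R3C3 = 4 (sole candidate).
R3C4 = 2 (sole candidate).
R3C6 = 5 (sole candidate).
R1C6 = 1 (sole candidate).
R2C4 = 6: row 2 has {3,4}; col 4 has {1,2,5}; box has {1} → only 6 remains.
R2C5 = 5: row 2 has {3,4,6}; col 5 has {1,2,4}; box has {1,6} → only 5 remains.
R2C6 = 2: row 2 has {3,4,5,6}; col 6 has {1,3,4,5,6}; box has {1,5,6} → only 2 remains.
R4C4 = 3 (sole candidate).
R4C5 = 6 (sole candidate).
R1C2 = 5 (sole candidate).
R1C4 = 4 (sole candidate).
R1C5 = 3 (sole candidate).
R2C2 = 1: row 2 has {2,3,4,5,6}; col 2 has {2,3,4,5,6}; box has {2,3,4,5,6} → only 1 remains.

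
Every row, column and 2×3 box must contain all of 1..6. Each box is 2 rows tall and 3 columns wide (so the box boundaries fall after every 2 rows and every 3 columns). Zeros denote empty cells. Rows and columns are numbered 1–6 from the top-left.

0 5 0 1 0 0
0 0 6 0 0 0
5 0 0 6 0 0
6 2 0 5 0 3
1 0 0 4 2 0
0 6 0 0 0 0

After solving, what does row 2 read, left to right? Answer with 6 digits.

416235

r5c2 = 3: row 5 has {1,2,4}; col 2 has {2,5,6}; box has {1,6} → only 3 remains.
r5c3 = 5: row 5 has {1,2,3,4}; col 3 has {6}; box has {1,3,6} → only 5 remains.
r5c6 = 6: row 5 has {1,2,3,4,5}; col 6 has {3}; box has {2,4} → only 6 remains.
r6c4 = 3: row 6 has {6}; col 4 has {1,4,5,6}; box has {2,4,6} → only 3 remains.
r2c4 = 2: row 2 has {6}; col 4 has {1,3,4,5,6}; box has {1} → only 2 remains.
r1c6 = 4: row 1 has {1,5}; col 6 has {3,6}; box has {1,2} → only 4 remains.
r2c6 = 5: row 2 has {2,6}; col 6 has {3,4,6}; box has {1,2,4} → only 5 remains.
r6c6 = 1: row 6 has {3,6}; col 6 has {3,4,5,6}; box has {2,3,4,6} → only 1 remains.
r2c5 = 3: row 2 has {2,5,6}; col 5 has {2}; box has {1,2,4,5} → only 3 remains.
r3c6 = 2: row 3 has {5,6}; col 6 has {1,3,4,5,6}; box has {3,5,6} → only 2 remains.
r6c5 = 5: row 6 has {1,3,6}; col 5 has {2,3}; box has {1,2,3,4,6} → only 5 remains.
r1c5 = 6: row 1 has {1,4,5}; col 5 has {2,3,5}; box has {1,2,3,4,5} → only 6 remains.
r2c1 = 4: row 2 has {2,3,5,6}; col 1 has {1,5,6}; box has {5,6} → only 4 remains.
r2c2 = 1: row 2 has {2,3,4,5,6}; col 2 has {2,3,5,6}; box has {4,5,6} → only 1 remains.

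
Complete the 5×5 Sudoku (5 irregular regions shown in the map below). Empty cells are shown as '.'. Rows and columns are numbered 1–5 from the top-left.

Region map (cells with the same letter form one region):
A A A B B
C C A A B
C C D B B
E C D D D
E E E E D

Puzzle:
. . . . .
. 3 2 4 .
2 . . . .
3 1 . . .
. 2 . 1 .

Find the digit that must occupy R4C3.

R1C2 = 5: row 1 has {}; col 2 has {1,2,3}; region has {2,4} → only 5 remains.
R2C1 = 5: row 2 has {2,3,4}; col 1 has {2,3}; region has {1,2,3} → only 5 remains.
R2C5 = 1: row 2 has {2,3,4,5}; col 5 has {}; region has {} → only 1 remains.
R3C2 = 4: row 3 has {2}; col 2 has {1,2,3,5}; region has {1,2,3,5} → only 4 remains.
R5C1 = 4: row 5 has {1,2}; col 1 has {2,3,5}; region has {1,2,3} → only 4 remains.
R5C3 = 5: row 5 has {1,2,4}; col 3 has {2}; region has {1,2,3,4} → only 5 remains.
R5C5 = 3: row 5 has {1,2,4,5}; col 5 has {1}; region has {} → only 3 remains.
R1C1 = 1: row 1 has {5}; col 1 has {2,3,4,5}; region has {2,4,5} → only 1 remains.
R1C3 = 3: row 1 has {1,5}; col 3 has {2,5}; region has {1,2,4,5} → only 3 remains.
R1C4 = 2: row 1 has {1,3,5}; col 4 has {1,4}; region has {1} → only 2 remains.
R1C5 = 4: row 1 has {1,2,3,5}; col 5 has {1,3}; region has {1,2} → only 4 remains.
R3C3 = 1: row 3 has {2,4}; col 3 has {2,3,5}; region has {3} → only 1 remains.
R3C5 = 5: row 3 has {1,2,4}; col 5 has {1,3,4}; region has {1,2,4} → only 5 remains.
R4C3 = 4: row 4 has {1,3}; col 3 has {1,2,3,5}; region has {1,3} → only 4 remains.

4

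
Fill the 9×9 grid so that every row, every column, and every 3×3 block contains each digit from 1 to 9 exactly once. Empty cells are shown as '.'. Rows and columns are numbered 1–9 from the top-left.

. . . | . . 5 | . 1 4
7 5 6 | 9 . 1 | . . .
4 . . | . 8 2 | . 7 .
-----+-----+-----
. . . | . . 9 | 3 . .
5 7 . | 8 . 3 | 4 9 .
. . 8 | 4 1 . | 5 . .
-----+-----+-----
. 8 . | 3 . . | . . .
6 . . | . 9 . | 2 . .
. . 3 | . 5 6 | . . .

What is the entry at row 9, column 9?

8

row 2, column 7 = 8: row 2 has {1,5,6,7,9}; col 7 has {2,3,4,5}; box has {1,4,7} → only 8 remains.
row 3, column 4 = 6: row 3 has {2,4,7,8}; col 4 has {3,4,8,9}; box has {1,2,5,8,9} → only 6 remains.
row 3, column 7 = 9: row 3 has {2,4,6,7,8}; col 7 has {2,3,4,5,8}; box has {1,4,7,8} → only 9 remains.
row 6, column 6 = 7: row 6 has {1,4,5,8}; col 6 has {1,2,3,5,6,9}; box has {1,3,4,8,9} → only 7 remains.
row 7, column 6 = 4: row 7 has {3,8}; col 6 has {1,2,3,5,6,7,9}; box has {3,5,6,9} → only 4 remains.
row 8, column 6 = 8: row 8 has {2,6,9}; col 6 has {1,2,3,4,5,6,7,9}; box has {3,4,5,6,9} → only 8 remains.
row 1, column 4 = 7: row 1 has {1,4,5}; col 4 has {3,4,6,8,9}; box has {1,2,5,6,8,9} → only 7 remains.
row 1, column 5 = 3: row 1 has {1,4,5,7}; col 5 has {1,5,8,9}; box has {1,2,5,6,7,8,9} → only 3 remains.
row 1, column 7 = 6: row 1 has {1,3,4,5,7}; col 7 has {2,3,4,5,8,9}; box has {1,4,7,8,9} → only 6 remains.
row 2, column 5 = 4: row 2 has {1,5,6,7,8,9}; col 5 has {1,3,5,8,9}; box has {1,2,3,5,6,7,8,9} → only 4 remains.
row 3, column 3 = 1: row 3 has {2,4,6,7,8,9}; col 3 has {3,6,8}; box has {4,5,6,7} → only 1 remains.
row 5, column 3 = 2: row 5 has {3,4,5,7,8,9}; col 3 has {1,3,6,8}; box has {5,7,8} → only 2 remains.
row 5, column 5 = 6: row 5 has {2,3,4,5,7,8,9}; col 5 has {1,3,4,5,8,9}; box has {1,3,4,7,8,9} → only 6 remains.
row 5, column 9 = 1: row 5 has {2,3,4,5,6,7,8,9}; col 9 has {4}; box has {3,4,5,9} → only 1 remains.
row 8, column 4 = 1: row 8 has {2,6,8,9}; col 4 has {3,4,6,7,8,9}; box has {3,4,5,6,8,9} → only 1 remains.
row 9, column 4 = 2: row 9 has {3,5,6}; col 4 has {1,3,4,6,7,8,9}; box has {1,3,4,5,6,8,9} → only 2 remains.
row 1, column 3 = 9: row 1 has {1,3,4,5,6,7}; col 3 has {1,2,3,6,8}; box has {1,4,5,6,7} → only 9 remains.
row 3, column 2 = 3: row 3 has {1,2,4,6,7,8,9}; col 2 has {5,7,8}; box has {1,4,5,6,7,9} → only 3 remains.
row 3, column 9 = 5: row 3 has {1,2,3,4,6,7,8,9}; col 9 has {1,4}; box has {1,4,6,7,8,9} → only 5 remains.
row 4, column 1 = 1: row 4 has {3,9}; col 1 has {4,5,6,7}; box has {2,5,7,8} → only 1 remains.
row 4, column 3 = 4: row 4 has {1,3,9}; col 3 has {1,2,3,6,8,9}; box has {1,2,5,7,8} → only 4 remains.
row 4, column 4 = 5: row 4 has {1,3,4,9}; col 4 has {1,2,3,4,6,7,8,9}; box has {1,3,4,6,7,8,9} → only 5 remains.
row 4, column 5 = 2: row 4 has {1,3,4,5,9}; col 5 has {1,3,4,5,6,8,9}; box has {1,3,4,5,6,7,8,9} → only 2 remains.
row 7, column 5 = 7: row 7 has {3,4,8}; col 5 has {1,2,3,4,5,6,8,9}; box has {1,2,3,4,5,6,8,9} → only 7 remains.
row 7, column 7 = 1: row 7 has {3,4,7,8}; col 7 has {2,3,4,5,6,8,9}; box has {2} → only 1 remains.
row 8, column 2 = 4: row 8 has {1,2,6,8,9}; col 2 has {3,5,7,8}; box has {3,6,8} → only 4 remains.
row 9, column 1 = 9: row 9 has {2,3,5,6}; col 1 has {1,4,5,6,7}; box has {3,4,6,8} → only 9 remains.
row 9, column 2 = 1: row 9 has {2,3,5,6,9}; col 2 has {3,4,5,7,8}; box has {3,4,6,8,9} → only 1 remains.
row 9, column 7 = 7: row 9 has {1,2,3,5,6,9}; col 7 has {1,2,3,4,5,6,8,9}; box has {1,2} → only 7 remains.
row 9, column 9 = 8: row 9 has {1,2,3,5,6,7,9}; col 9 has {1,4,5}; box has {1,2,7} → only 8 remains.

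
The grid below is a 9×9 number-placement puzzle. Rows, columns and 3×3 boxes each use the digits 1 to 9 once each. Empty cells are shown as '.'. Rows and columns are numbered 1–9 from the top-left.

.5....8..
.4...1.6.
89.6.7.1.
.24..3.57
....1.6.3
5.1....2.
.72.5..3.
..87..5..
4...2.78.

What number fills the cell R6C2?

R3C3 = 3: row 3 has {1,6,7,8,9}; col 3 has {1,2,4,8}; box has {4,5,8,9} → only 3 remains.
R3C5 = 4: row 3 has {1,3,6,7,8,9}; col 5 has {1,2,5}; box has {1,6,7} → only 4 remains.
R3C7 = 2: row 3 has {1,3,4,6,7,8,9}; col 7 has {5,6,7,8}; box has {1,6,8} → only 2 remains.
R3C9 = 5: row 3 has {1,2,3,4,6,7,8,9}; col 9 has {3,7}; box has {1,2,6,8} → only 5 remains.
R5C2 = 8: row 5 has {1,3,6}; col 2 has {2,4,5,7,9}; box has {1,2,4,5} → only 8 remains.
R2C3 = 7: row 2 has {1,4,6}; col 3 has {1,2,3,4,8}; box has {3,4,5,8,9} → only 7 remains.
R2C9 = 9: row 2 has {1,4,6,7}; col 9 has {3,5,7}; box has {1,2,5,6,8} → only 9 remains.
R5C3 = 9: row 5 has {1,3,6,8}; col 3 has {1,2,3,4,7,8}; box has {1,2,4,5,8} → only 9 remains.
R5C8 = 4: row 5 has {1,3,6,8,9}; col 8 has {1,2,3,5,6,8}; box has {2,3,5,6,7} → only 4 remains.
R6C7 = 9: row 6 has {1,2,5}; col 7 has {2,5,6,7,8}; box has {2,3,4,5,6,7} → only 9 remains.
R6C9 = 8: row 6 has {1,2,5,9}; col 9 has {3,5,7,9}; box has {2,3,4,5,6,7,9} → only 8 remains.
R8C8 = 9: row 8 has {5,7,8}; col 8 has {1,2,3,4,5,6,8}; box has {3,5,7,8} → only 9 remains.
R1C3 = 6: row 1 has {5,8}; col 3 has {1,2,3,4,7,8,9}; box has {3,4,5,7,8,9} → only 6 remains.
R1C8 = 7: row 1 has {5,6,8}; col 8 has {1,2,3,4,5,6,8,9}; box has {1,2,5,6,8,9} → only 7 remains.
R1C9 = 4: row 1 has {5,6,7,8}; col 9 has {3,5,7,8,9}; box has {1,2,5,6,7,8,9} → only 4 remains.
R2C1 = 2: row 2 has {1,4,6,7,9}; col 1 has {4,5,8}; box has {3,4,5,6,7,8,9} → only 2 remains.
R2C7 = 3: row 2 has {1,2,4,6,7,9}; col 7 has {2,5,6,7,8,9}; box has {1,2,4,5,6,7,8,9} → only 3 remains.
R4C1 = 6: row 4 has {2,3,4,5,7}; col 1 has {2,4,5,8}; box has {1,2,4,5,8,9} → only 6 remains.
R4C7 = 1: row 4 has {2,3,4,5,6,7}; col 7 has {2,3,5,6,7,8,9}; box has {2,3,4,5,6,7,8,9} → only 1 remains.
R5C1 = 7: row 5 has {1,3,4,6,8,9}; col 1 has {2,4,5,6,8}; box has {1,2,4,5,6,8,9} → only 7 remains.
R6C2 = 3: row 6 has {1,2,5,8,9}; col 2 has {2,4,5,7,8,9}; box has {1,2,4,5,6,7,8,9} → only 3 remains.

3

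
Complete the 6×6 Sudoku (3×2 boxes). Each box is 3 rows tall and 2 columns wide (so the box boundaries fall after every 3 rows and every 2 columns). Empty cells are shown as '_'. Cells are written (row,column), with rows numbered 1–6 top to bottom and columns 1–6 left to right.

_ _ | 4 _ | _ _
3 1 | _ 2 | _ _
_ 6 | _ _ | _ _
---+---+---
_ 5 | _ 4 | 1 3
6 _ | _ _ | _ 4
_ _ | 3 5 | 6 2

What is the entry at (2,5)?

(1,2) = 2 (sole candidate).
(4,1) = 2 (sole candidate).
(4,3) = 6 (sole candidate).
(5,2) = 3 (sole candidate).
(5,4) = 1 (sole candidate).
(5,5) = 5 (sole candidate).
(6,2) = 4 (sole candidate).
(1,1) = 5 (sole candidate).
(1,5) = 3 (sole candidate).
(2,3) = 5 (sole candidate).
(2,5) = 4: row 2 has {1,2,3,5}; col 5 has {1,3,5,6}; box has {3} → only 4 remains.

4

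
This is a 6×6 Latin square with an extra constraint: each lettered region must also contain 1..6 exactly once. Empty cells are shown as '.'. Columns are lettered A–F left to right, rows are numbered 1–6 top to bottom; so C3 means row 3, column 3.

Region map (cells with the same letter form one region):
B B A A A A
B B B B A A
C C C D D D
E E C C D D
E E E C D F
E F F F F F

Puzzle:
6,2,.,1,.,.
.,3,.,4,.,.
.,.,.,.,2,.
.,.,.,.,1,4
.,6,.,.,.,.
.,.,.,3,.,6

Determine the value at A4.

B4 = 5: row 4 has {1,4}; col 2 has {2,3,6}; region has {6} → only 5 remains.
F2 = 2: in row 2, 2 can only go here (every other open cell in that row sees a 2).
E2 = 6: in row 2, 6 can only go here (every other open cell in that row sees a 6).
F5 = 1: in column 6, 1 can only go here (every other open cell in that column sees a 1).
B6 = 4: row 6 has {3,6}; col 2 has {2,3,5,6}; region has {1,3,6} → only 4 remains.
E6 = 5: row 6 has {3,4,6}; col 5 has {1,2,6}; region has {1,3,4,6} → only 5 remains.
B3 = 1: row 3 has {2}; col 2 has {2,3,4,5,6}; region has {} → only 1 remains.
E5 = 3: row 5 has {1,6}; col 5 has {1,2,5,6}; region has {1,2,4} → only 3 remains.
C6 = 2: row 6 has {3,4,5,6}; col 3 has {}; region has {1,3,4,5,6} → only 2 remains.
E1 = 4: row 1 has {1,2,6}; col 5 has {1,2,3,5,6}; region has {1,2,6} → only 4 remains.
F3 = 5: row 3 has {1,2}; col 6 has {1,2,4,6}; region has {1,2,3,4} → only 5 remains.
C5 = 4: row 5 has {1,3,6}; col 3 has {2}; region has {5,6} → only 4 remains.
A6 = 1: row 6 has {2,3,4,5,6}; col 1 has {6}; region has {4,5,6} → only 1 remains.
F1 = 3: row 1 has {1,2,4,6}; col 6 has {1,2,4,5,6}; region has {1,2,4,6} → only 3 remains.
A2 = 5: row 2 has {2,3,4,6}; col 1 has {1,6}; region has {2,3,4,6} → only 5 remains.
C2 = 1: row 2 has {2,3,4,5,6}; col 3 has {2,4}; region has {2,3,4,5,6} → only 1 remains.
D3 = 6: row 3 has {1,2,5}; col 4 has {1,3,4}; region has {1,2,3,4,5} → only 6 remains.
D4 = 2: row 4 has {1,4,5}; col 4 has {1,3,4,6}; region has {1} → only 2 remains.
A5 = 2: row 5 has {1,3,4,6}; col 1 has {1,5,6}; region has {1,4,5,6} → only 2 remains.
D5 = 5: row 5 has {1,2,3,4,6}; col 4 has {1,2,3,4,6}; region has {1,2} → only 5 remains.
C1 = 5: row 1 has {1,2,3,4,6}; col 3 has {1,2,4}; region has {1,2,3,4,6} → only 5 remains.
C3 = 3: row 3 has {1,2,5,6}; col 3 has {1,2,4,5}; region has {1,2,5} → only 3 remains.
A4 = 3: row 4 has {1,2,4,5}; col 1 has {1,2,5,6}; region has {1,2,4,5,6} → only 3 remains.

3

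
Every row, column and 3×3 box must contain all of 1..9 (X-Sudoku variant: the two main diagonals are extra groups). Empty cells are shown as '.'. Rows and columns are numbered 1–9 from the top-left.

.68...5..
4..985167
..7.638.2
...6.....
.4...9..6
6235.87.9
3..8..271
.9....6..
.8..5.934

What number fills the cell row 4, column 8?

row 1, column 9 = 3: row 1 has {5,6,8}; col 9 has {1,2,4,6,7,9}; box has {1,2,5,6,7,8}; anti-diagonal has {5,6,8,9} → only 3 remains.
row 2, column 2 = 3: row 2 has {1,4,5,6,7,8,9}; col 2 has {2,4,6,8,9}; box has {4,6,7,8}; main diagonal has {2,4,6,7,8} → only 3 remains.
row 2, column 3 = 2: row 2 has {1,3,4,5,6,7,8,9}; col 3 has {3,7,8}; box has {3,4,6,7,8} → only 2 remains.
row 5, column 5 = 1: row 5 has {4,6,9}; col 5 has {5,6,8}; box has {5,6,8,9}; main diagonal has {2,3,4,6,7,8}; anti-diagonal has {3,5,6,8,9} → only 1 remains.
row 5, column 7 = 3: row 5 has {1,4,6,9}; col 7 has {1,2,5,6,7,8,9}; box has {6,7,9} → only 3 remains.
row 6, column 5 = 4: row 6 has {2,3,5,6,7,8,9}; col 5 has {1,5,6,8}; box has {1,5,6,8,9} → only 4 remains.
row 6, column 8 = 1: row 6 has {2,3,4,5,6,7,8,9}; col 8 has {3,6,7}; box has {3,6,7,9} → only 1 remains.
row 7, column 2 = 5: row 7 has {1,2,3,7,8}; col 2 has {2,3,4,6,8,9}; box has {3,8,9} → only 5 remains.
row 7, column 3 = 4: row 7 has {1,2,3,5,7,8}; col 3 has {2,3,7,8}; box has {3,5,8,9}; anti-diagonal has {1,3,5,6,8,9} → only 4 remains.
row 7, column 5 = 9: row 7 has {1,2,3,4,5,7,8}; col 5 has {1,4,5,6,8}; box has {5,8} → only 9 remains.
row 7, column 6 = 6: row 7 has {1,2,3,4,5,7,8,9}; col 6 has {3,5,8,9}; box has {5,8,9} → only 6 remains.
row 8, column 3 = 1: row 8 has {6,9}; col 3 has {2,3,4,7,8}; box has {3,4,5,8,9} → only 1 remains.
row 8, column 8 = 5: row 8 has {1,6,9}; col 8 has {1,3,6,7}; box has {1,2,3,4,6,7,9}; main diagonal has {1,2,3,4,6,7,8} → only 5 remains.
row 8, column 9 = 8: row 8 has {1,5,6,9}; col 9 has {1,2,3,4,6,7,9}; box has {1,2,3,4,5,6,7,9} → only 8 remains.
row 9, column 3 = 6: row 9 has {3,4,5,8,9}; col 3 has {1,2,3,4,7,8}; box has {1,3,4,5,8,9} → only 6 remains.
row 1, column 1 = 9: row 1 has {3,5,6,8}; col 1 has {3,4,6}; box has {2,3,4,6,7,8}; main diagonal has {1,2,3,4,5,6,7,8} → only 9 remains.
row 1, column 8 = 4: row 1 has {3,5,6,8,9}; col 8 has {1,3,5,6,7}; box has {1,2,3,5,6,7,8} → only 4 remains.
row 3, column 2 = 1: row 3 has {2,3,6,7,8}; col 2 has {2,3,4,5,6,8,9}; box has {2,3,4,6,7,8,9} → only 1 remains.
row 3, column 4 = 4: row 3 has {1,2,3,6,7,8}; col 4 has {5,6,8,9}; box has {3,5,6,8,9} → only 4 remains.
row 3, column 8 = 9: row 3 has {1,2,3,4,6,7,8}; col 8 has {1,3,4,5,6,7}; box has {1,2,3,4,5,6,7,8} → only 9 remains.
row 4, column 2 = 7: row 4 has {6}; col 2 has {1,2,3,4,5,6,8,9}; box has {2,3,4,6} → only 7 remains.
row 4, column 6 = 2: row 4 has {6,7}; col 6 has {3,5,6,8,9}; box has {1,4,5,6,8,9}; anti-diagonal has {1,3,4,5,6,8,9} → only 2 remains.
row 4, column 7 = 4: row 4 has {2,6,7}; col 7 has {1,2,3,5,6,7,8,9}; box has {1,3,6,7,9} → only 4 remains.
row 4, column 8 = 8: row 4 has {2,4,6,7}; col 8 has {1,3,4,5,6,7,9}; box has {1,3,4,6,7,9} → only 8 remains.

8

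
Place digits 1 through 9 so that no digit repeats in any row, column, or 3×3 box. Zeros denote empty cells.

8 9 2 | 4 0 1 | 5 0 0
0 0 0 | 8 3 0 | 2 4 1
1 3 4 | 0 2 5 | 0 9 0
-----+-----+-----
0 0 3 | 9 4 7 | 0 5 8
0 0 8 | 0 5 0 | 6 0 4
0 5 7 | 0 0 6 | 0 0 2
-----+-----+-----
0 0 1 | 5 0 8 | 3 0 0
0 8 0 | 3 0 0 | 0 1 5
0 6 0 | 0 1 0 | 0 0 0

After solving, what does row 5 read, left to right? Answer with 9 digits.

row 2, column 2 = 7: row 2 has {1,2,3,4,8}; col 2 has {3,5,6,8,9}; box has {1,2,3,4,8,9} → only 7 remains.
row 2, column 6 = 9: row 2 has {1,2,3,4,7,8}; col 6 has {1,5,6,7,8}; box has {1,2,3,4,5,8} → only 9 remains.
row 4, column 7 = 1: row 4 has {3,4,5,7,8,9}; col 7 has {2,3,5,6}; box has {2,4,5,6,8} → only 1 remains.
row 6, column 4 = 1: row 6 has {2,5,6,7}; col 4 has {3,4,5,8,9}; box has {4,5,6,7,9} → only 1 remains.
row 6, column 5 = 8: row 6 has {1,2,5,6,7}; col 5 has {1,2,3,4,5}; box has {1,4,5,6,7,9} → only 8 remains.
row 6, column 7 = 9: row 6 has {1,2,5,6,7,8}; col 7 has {1,2,3,5,6}; box has {1,2,4,5,6,8} → only 9 remains.
row 6, column 8 = 3: row 6 has {1,2,5,6,7,8,9}; col 8 has {1,4,5,9}; box has {1,2,4,5,6,8,9} → only 3 remains.
row 8, column 3 = 9: row 8 has {1,3,5,8}; col 3 has {1,2,3,4,7,8}; box has {1,6,8} → only 9 remains.
row 9, column 3 = 5: row 9 has {1,6}; col 3 has {1,2,3,4,7,8,9}; box has {1,6,8,9} → only 5 remains.
row 2, column 3 = 6: row 2 has {1,2,3,4,7,8,9}; col 3 has {1,2,3,4,5,7,8,9}; box has {1,2,3,4,7,8,9} → only 6 remains.
row 4, column 2 = 2: row 4 has {1,3,4,5,7,8,9}; col 2 has {3,5,6,7,8,9}; box has {3,5,7,8} → only 2 remains.
row 5, column 1 = 9: row 5 has {4,5,6,8}; col 1 has {1,8}; box has {2,3,5,7,8} → only 9 remains.
row 5, column 2 = 1: row 5 has {4,5,6,8,9}; col 2 has {2,3,5,6,7,8,9}; box has {2,3,5,7,8,9} → only 1 remains.
row 5, column 4 = 2: row 5 has {1,4,5,6,8,9}; col 4 has {1,3,4,5,8,9}; box has {1,4,5,6,7,8,9} → only 2 remains.
row 5, column 6 = 3: row 5 has {1,2,4,5,6,8,9}; col 6 has {1,5,6,7,8,9}; box has {1,2,4,5,6,7,8,9} → only 3 remains.
row 5, column 8 = 7: row 5 has {1,2,3,4,5,6,8,9}; col 8 has {1,3,4,5,9}; box has {1,2,3,4,5,6,8,9} → only 7 remains.

918253674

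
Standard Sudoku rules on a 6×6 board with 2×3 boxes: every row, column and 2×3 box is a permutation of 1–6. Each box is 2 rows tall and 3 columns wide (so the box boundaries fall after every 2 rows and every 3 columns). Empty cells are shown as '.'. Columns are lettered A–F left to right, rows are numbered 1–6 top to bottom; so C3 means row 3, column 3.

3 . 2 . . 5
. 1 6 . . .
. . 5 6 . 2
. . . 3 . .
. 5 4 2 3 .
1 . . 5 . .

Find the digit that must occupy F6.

6

B1 = 4 (sole candidate).
D1 = 1 (sole candidate).
E1 = 6 (sole candidate).
A2 = 5 (sole candidate).
D2 = 4 (sole candidate).
E2 = 2 (sole candidate).
F2 = 3 (sole candidate).
A3 = 4 (sole candidate).
B3 = 3 (sole candidate).
E3 = 1 (sole candidate).
C4 = 1 (sole candidate).
F4 = 4 (sole candidate).
A5 = 6 (sole candidate).
F5 = 1 (sole candidate).
B6 = 2 (sole candidate).
C6 = 3 (sole candidate).
E6 = 4 (sole candidate).
F6 = 6: row 6 has {1,2,3,4,5}; col 6 has {1,2,3,4,5}; box has {1,2,3,4,5} → only 6 remains.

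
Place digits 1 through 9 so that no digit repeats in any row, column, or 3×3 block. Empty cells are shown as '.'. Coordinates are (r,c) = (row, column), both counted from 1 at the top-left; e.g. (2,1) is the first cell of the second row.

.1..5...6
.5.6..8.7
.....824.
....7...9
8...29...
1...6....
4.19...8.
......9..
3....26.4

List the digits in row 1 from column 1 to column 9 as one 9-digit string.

(1,7) = 3: row 1 has {1,5,6}; col 7 has {2,6,8,9}; box has {2,4,6,7,8} → only 3 remains.
(1,8) = 9: row 1 has {1,3,5,6}; col 8 has {4,8}; box has {2,3,4,6,7,8} → only 9 remains.
(2,8) = 1: row 2 has {5,6,7,8}; col 8 has {4,8,9}; box has {2,3,4,6,7,8,9} → only 1 remains.
(3,9) = 5: row 3 has {2,4,8}; col 9 has {4,6,7,9}; box has {1,2,3,4,6,7,8,9} → only 5 remains.
(7,5) = 3: row 7 has {1,4,8,9}; col 5 has {2,5,6,7}; box has {2,9} → only 3 remains.
(7,9) = 2: row 7 has {1,3,4,8,9}; col 9 has {4,5,6,7,9}; box has {4,6,8,9} → only 2 remains.
(1,3) = 8: in row 1, 8 can only go here (every other open cell in that row sees an 8).
(4,4) = 8: in row 4, 8 can only go here (every other open cell in that row sees an 8).
(6,9) = 8: in row 6, 8 can only go here (every other open cell in that row sees an 8).
(1,4) = 2: in column 4, 2 can only go here (every other open cell in that column sees a 2).
(1,1) = 7: row 1 has {1,2,3,5,6,8,9}; col 1 has {1,3,4,8}; box has {1,5,8} → only 7 remains.
(1,6) = 4: row 1 has {1,2,3,5,6,7,8,9}; col 6 has {2,8,9}; box has {2,5,6,8} → only 4 remains.

718254396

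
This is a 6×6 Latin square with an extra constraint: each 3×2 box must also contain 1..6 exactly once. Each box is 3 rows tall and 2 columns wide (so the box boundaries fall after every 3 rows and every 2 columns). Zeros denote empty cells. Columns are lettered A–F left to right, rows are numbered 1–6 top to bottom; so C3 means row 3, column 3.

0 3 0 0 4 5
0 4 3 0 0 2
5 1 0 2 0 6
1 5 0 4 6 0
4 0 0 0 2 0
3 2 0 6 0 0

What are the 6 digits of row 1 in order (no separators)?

D1 = 1: row 1 has {3,4,5}; col 4 has {2,4,6}; box has {2,3} → only 1 remains.
A2 = 6 (sole candidate).
D2 = 5 (sole candidate).
E2 = 1 (sole candidate).
C3 = 4 (sole candidate).
E3 = 3 (sole candidate).
C4 = 2 (sole candidate).
F4 = 3 (sole candidate).
B5 = 6 (sole candidate).
D5 = 3 (sole candidate).
F5 = 1 (sole candidate).
E6 = 5 (sole candidate).
F6 = 4 (sole candidate).
A1 = 2: row 1 has {1,3,4,5}; col 1 has {1,3,4,5,6}; box has {1,3,4,5,6} → only 2 remains.
C1 = 6: row 1 has {1,2,3,4,5}; col 3 has {2,3,4}; box has {1,2,3,4,5} → only 6 remains.

236145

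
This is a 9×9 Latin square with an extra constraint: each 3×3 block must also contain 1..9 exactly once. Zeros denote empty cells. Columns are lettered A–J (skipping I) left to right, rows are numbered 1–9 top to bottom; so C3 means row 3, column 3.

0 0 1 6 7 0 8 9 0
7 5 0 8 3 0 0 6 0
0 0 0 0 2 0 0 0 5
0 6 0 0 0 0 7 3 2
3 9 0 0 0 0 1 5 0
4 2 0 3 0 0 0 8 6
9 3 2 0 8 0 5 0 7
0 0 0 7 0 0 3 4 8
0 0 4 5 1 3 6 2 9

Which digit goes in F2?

4

A1 = 2 (sole candidate).
B1 = 4 (sole candidate).
F1 = 5 (sole candidate).
J1 = 3 (sole candidate).
C2 = 9 (sole candidate).
B3 = 8 (sole candidate).
G3 = 4 (sole candidate).
J5 = 4 (sole candidate).
G6 = 9 (sole candidate).
D7 = 4 (sole candidate).
F7 = 6 (sole candidate).
H7 = 1 (sole candidate).
B8 = 1 (sole candidate).
E8 = 9 (sole candidate).
F8 = 2 (sole candidate).
A9 = 8 (sole candidate).
B9 = 7 (sole candidate).
G2 = 2 (sole candidate).
J2 = 1 (sole candidate).
A3 = 6 (sole candidate).
C3 = 3 (sole candidate).
H3 = 7 (sole candidate).
D5 = 2 (sole candidate).
E5 = 6 (sole candidate).
E6 = 5 (sole candidate).
A8 = 5 (sole candidate).
C8 = 6 (sole candidate).
F2 = 4: row 2 has {1,2,3,5,6,7,8,9}; col 6 has {2,3,5,6}; box has {2,3,5,6,7,8} → only 4 remains.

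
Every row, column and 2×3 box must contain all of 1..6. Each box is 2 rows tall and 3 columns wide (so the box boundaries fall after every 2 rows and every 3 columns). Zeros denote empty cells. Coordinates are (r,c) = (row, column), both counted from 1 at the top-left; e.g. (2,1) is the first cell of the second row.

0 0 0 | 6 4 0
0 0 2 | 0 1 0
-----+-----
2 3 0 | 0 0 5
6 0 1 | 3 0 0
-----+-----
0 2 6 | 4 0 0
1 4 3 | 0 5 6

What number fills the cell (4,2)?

(1,3) = 5: row 1 has {4,6}; col 3 has {1,2,3,6}; box has {2} → only 5 remains.
(2,2) = 6: row 2 has {1,2}; col 2 has {2,3,4}; box has {2,5} → only 6 remains.
(2,4) = 5: row 2 has {1,2,6}; col 4 has {3,4,6}; box has {1,4,6} → only 5 remains.
(2,6) = 3: row 2 has {1,2,5,6}; col 6 has {5,6}; box has {1,4,5,6} → only 3 remains.
(3,3) = 4: row 3 has {2,3,5}; col 3 has {1,2,3,5,6}; box has {1,2,3,6} → only 4 remains.
(3,4) = 1: row 3 has {2,3,4,5}; col 4 has {3,4,5,6}; box has {3,5} → only 1 remains.
(3,5) = 6: row 3 has {1,2,3,4,5}; col 5 has {1,4,5}; box has {1,3,5} → only 6 remains.
(4,2) = 5: row 4 has {1,3,6}; col 2 has {2,3,4,6}; box has {1,2,3,4,6} → only 5 remains.

5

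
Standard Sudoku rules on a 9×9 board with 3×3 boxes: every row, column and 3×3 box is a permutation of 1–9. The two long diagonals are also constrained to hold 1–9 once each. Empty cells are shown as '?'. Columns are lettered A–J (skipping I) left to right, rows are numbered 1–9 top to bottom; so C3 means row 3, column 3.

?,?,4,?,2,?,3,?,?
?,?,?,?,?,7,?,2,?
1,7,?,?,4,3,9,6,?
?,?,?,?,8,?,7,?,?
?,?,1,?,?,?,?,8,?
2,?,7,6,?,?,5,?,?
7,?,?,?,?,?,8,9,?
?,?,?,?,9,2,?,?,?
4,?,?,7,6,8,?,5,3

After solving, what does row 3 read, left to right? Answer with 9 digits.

172843965

C3 = 2: in row 3, 2 can only go here (every other open cell in that row sees a 2).
C9 = 9 (sole candidate).
J4 = 2 (hidden single in row 4).
D5 = 2 (hidden single in row 5).
E5 = 7 (hidden single in row 5).
H1 = 7 (hidden single in row 1).
B6 = 8 (hidden single in row 6).
B7 = 2 (hidden single in row 7).
B9 = 1 (sole candidate).
G9 = 2 (sole candidate).
J7 = 6 (hidden single in row 7).
J8 = 7 (hidden single in row 8).
F1 = 6 (hidden single in column 6).
G5 = 6 (hidden single in column 7).
E6 = 3 (hidden single in box 5).
H4 = 3 (hidden single in column 8).
B2 = 6 (hidden single in main diagonal).
J1 = 8 (hidden single in anti-diagonal).
J3 = 5: row 3 has {1,2,3,4,6,7,9}; col 9 has {2,3,6,7,8}; box has {2,3,6,7,8,9} → only 5 remains.
D3 = 8: row 3 has {1,2,3,4,5,6,7,9}; col 4 has {2,6,7}; box has {2,3,4,6,7} → only 8 remains.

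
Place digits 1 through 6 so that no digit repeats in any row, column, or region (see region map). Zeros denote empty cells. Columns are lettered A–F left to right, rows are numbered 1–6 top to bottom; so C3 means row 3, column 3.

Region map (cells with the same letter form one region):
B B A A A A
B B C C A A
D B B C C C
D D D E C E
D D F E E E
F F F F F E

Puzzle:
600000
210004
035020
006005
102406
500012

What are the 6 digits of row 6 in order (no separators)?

564312

B1 = 4: row 1 has {6}; col 2 has {1,3}; region has {1,2,3,5,6} → only 4 remains.
C2 = 3: row 2 has {1,2,4}; col 3 has {2,5,6}; region has {2} → only 3 remains.
A3 = 4: row 3 has {2,3,5}; col 1 has {1,2,5,6}; region has {1,6} → only 4 remains.
F3 = 1: row 3 has {2,3,4,5}; col 6 has {2,4,5,6}; region has {2,3} → only 1 remains.
A4 = 3: row 4 has {5,6}; col 1 has {1,2,4,5,6}; region has {1,4,6} → only 3 remains.
B4 = 2: row 4 has {3,5,6}; col 2 has {1,3,4}; region has {1,3,4,6} → only 2 remains.
D4 = 1: row 4 has {2,3,5,6}; col 4 has {4}; region has {2,4,5,6} → only 1 remains.
E4 = 4: row 4 has {1,2,3,5,6}; col 5 has {1,2}; region has {1,2,3} → only 4 remains.
B5 = 5: row 5 has {1,2,4,6}; col 2 has {1,2,3,4}; region has {1,2,3,4,6} → only 5 remains.
E5 = 3: row 5 has {1,2,4,5,6}; col 5 has {1,2,4}; region has {1,2,4,5,6} → only 3 remains.
B6 = 6: row 6 has {1,2,5}; col 2 has {1,2,3,4,5}; region has {1,2,5} → only 6 remains.
C6 = 4: row 6 has {1,2,5,6}; col 3 has {2,3,5,6}; region has {1,2,5,6} → only 4 remains.
D6 = 3: row 6 has {1,2,4,5,6}; col 4 has {1,4}; region has {1,2,4,5,6} → only 3 remains.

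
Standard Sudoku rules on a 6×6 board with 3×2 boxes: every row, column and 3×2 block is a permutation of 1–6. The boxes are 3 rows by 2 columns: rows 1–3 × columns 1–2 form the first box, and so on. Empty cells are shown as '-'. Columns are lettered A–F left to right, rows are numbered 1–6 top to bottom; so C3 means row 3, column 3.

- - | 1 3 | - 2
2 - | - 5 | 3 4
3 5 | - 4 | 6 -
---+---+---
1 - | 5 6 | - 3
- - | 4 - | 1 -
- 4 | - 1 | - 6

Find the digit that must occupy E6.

B1 = 6 (sole candidate).
E1 = 5 (sole candidate).
B2 = 1 (sole candidate).
C2 = 6 (sole candidate).
C3 = 2 (sole candidate).
F3 = 1 (sole candidate).
B4 = 2 (sole candidate).
E4 = 4 (sole candidate).
B5 = 3 (sole candidate).
D5 = 2 (sole candidate).
F5 = 5 (sole candidate).
A6 = 5 (sole candidate).
C6 = 3 (sole candidate).
E6 = 2: row 6 has {1,3,4,5,6}; col 5 has {1,3,4,5,6}; box has {1,3,4,5,6} → only 2 remains.

2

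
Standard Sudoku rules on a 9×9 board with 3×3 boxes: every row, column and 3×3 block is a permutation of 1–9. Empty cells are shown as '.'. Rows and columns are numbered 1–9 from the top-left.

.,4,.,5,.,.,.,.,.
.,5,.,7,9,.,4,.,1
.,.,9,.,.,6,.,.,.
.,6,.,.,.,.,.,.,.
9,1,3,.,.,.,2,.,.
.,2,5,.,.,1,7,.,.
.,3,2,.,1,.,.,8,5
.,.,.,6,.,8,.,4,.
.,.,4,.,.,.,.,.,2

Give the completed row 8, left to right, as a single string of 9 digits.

591628347

r8c5 = 2: in row 8, 2 can only go here (every other open cell in that row sees a 2).
r8c1 = 5: in row 8, 5 can only go here (every other open cell in that row sees a 5).
r3c4 = 1: in column 4, 1 can only go here (every other open cell in that column sees a 1).
r3c5 = 4: in row 3, 4 can only go here (every other open cell in that row sees a 4).
r4c4 = 2: in column 4, 2 can only go here (every other open cell in that column sees a 2).
r1c5 = 8: in box 2, 8 can only go here (every other open cell in that box sees an 8).
Singles propagation stalls; r8c2 is still open with candidates {7,9}.
  Try r8c2 = 7: this forces r3c2=8; then row 2 has no cell left for 8 — contradiction.
So r8c2 = 9.
Singles propagation stalls; r8c7 is still open with candidates {1,3}.
  Try r8c7 = 1: this forces r8c3=7, r8c9=3, r9c2=8, r3c2=7, r3c9=8, r4c3=8; then column 7 has no cell left for 8 — contradiction.
So r8c7 = 3.
r8c9 = 7: row 8 has {2,3,4,5,6,8,9}; col 9 has {1,2,5}; box has {2,3,4,5,8} → only 7 remains.
r8c3 = 1: row 8 has {2,3,4,5,6,7,8,9}; col 3 has {2,3,4,5,9}; box has {2,3,4,5,9} → only 1 remains.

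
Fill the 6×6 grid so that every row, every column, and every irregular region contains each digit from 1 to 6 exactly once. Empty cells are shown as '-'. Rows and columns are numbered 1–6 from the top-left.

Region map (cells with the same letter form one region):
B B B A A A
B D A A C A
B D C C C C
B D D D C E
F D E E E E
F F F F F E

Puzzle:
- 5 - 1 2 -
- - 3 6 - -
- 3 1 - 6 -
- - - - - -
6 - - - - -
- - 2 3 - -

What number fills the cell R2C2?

2

R1C6 = 4: row 1 has {1,2,5}; col 6 has {}; region has {1,2,3,6} → only 4 remains.
R2C6 = 5: row 2 has {3,6}; col 6 has {4}; region has {1,2,3,4,6} → only 5 remains.
R3C6 = 2: row 3 has {1,3,6}; col 6 has {4,5}; region has {1,6} → only 2 remains.
R1C1 = 3: row 1 has {1,2,4,5}; col 1 has {6}; region has {5} → only 3 remains.
R1C3 = 6: row 1 has {1,2,3,4,5}; col 3 has {1,2,3}; region has {3,5} → only 6 remains.
R2C5 = 4: row 2 has {3,5,6}; col 5 has {2,6}; region has {1,2,6} → only 4 remains.
R3C1 = 4: row 3 has {1,2,3,6}; col 1 has {3,6}; region has {3,5,6} → only 4 remains.
R3C4 = 5: row 3 has {1,2,3,4,6}; col 4 has {1,3,6}; region has {1,2,4,6} → only 5 remains.
R4C5 = 3: row 4 has {}; col 5 has {2,4,6}; region has {1,2,4,5,6} → only 3 remains.
R4C3 = 5: in row 4, 5 can only go here (every other open cell in that row sees a 5).
R5C3 = 4: row 5 has {6}; col 3 has {1,2,3,5,6}; region has {} → only 4 remains.
R5C4 = 2: row 5 has {4,6}; col 4 has {1,3,5,6}; region has {4} → only 2 remains.
R4C4 = 4: row 4 has {3,5}; col 4 has {1,2,3,5,6}; region has {3,5} → only 4 remains.
R5C2 = 1: row 5 has {2,4,6}; col 2 has {3,5}; region has {3,4,5} → only 1 remains.
R5C5 = 5: row 5 has {1,2,4,6}; col 5 has {2,3,4,6}; region has {2,4} → only 5 remains.
R5C6 = 3: row 5 has {1,2,4,5,6}; col 6 has {2,4,5}; region has {2,4,5} → only 3 remains.
R6C2 = 4: row 6 has {2,3}; col 2 has {1,3,5}; region has {2,3,6} → only 4 remains.
R6C5 = 1: row 6 has {2,3,4}; col 5 has {2,3,4,5,6}; region has {2,3,4,6} → only 1 remains.
R6C6 = 6: row 6 has {1,2,3,4}; col 6 has {2,3,4,5}; region has {2,3,4,5} → only 6 remains.
R2C2 = 2: row 2 has {3,4,5,6}; col 2 has {1,3,4,5}; region has {1,3,4,5} → only 2 remains.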